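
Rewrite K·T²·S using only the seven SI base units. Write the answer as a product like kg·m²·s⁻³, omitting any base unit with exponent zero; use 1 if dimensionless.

T = Wb/m² (flux density = flux per area),
    = kg·s⁻²·A⁻¹.
So T² = kg²·s⁻⁴·A⁻².
S = 1/Ω (conductance is reciprocal resistance),
    = kg⁻¹·m⁻²·s³·A².
Combining: K·T²·S = K · (kg²·s⁻⁴·A⁻²) · (kg⁻¹·m⁻²·s³·A²) = kg·m⁻²·s⁻¹·K.

kg·m⁻²·s⁻¹·K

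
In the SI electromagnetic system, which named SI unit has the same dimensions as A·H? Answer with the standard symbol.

H = kg·m²·s⁻²·A⁻².
Combining: A·H = A · (kg·m²·s⁻²·A⁻²) = kg·m²·s⁻²·A⁻¹.
kg·m²·s⁻²·A⁻¹ is the base-SI form of the weber.

Wb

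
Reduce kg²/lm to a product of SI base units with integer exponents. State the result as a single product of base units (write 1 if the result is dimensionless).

lm = cd.
So lm⁻¹ = cd⁻¹.
Combining: lm⁻¹·kg² = cd⁻¹ · kg² = kg²·cd⁻¹.

kg²·cd⁻¹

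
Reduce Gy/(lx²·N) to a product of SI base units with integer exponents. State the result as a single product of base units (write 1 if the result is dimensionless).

lx = lm/m² (illuminance = luminous flux per area),
    = m⁻²·cd.
So lx⁻² = m⁴·cd⁻².
N = kg·m/s² = kg·m·s⁻² (force = mass × acceleration).
So N⁻¹ = kg⁻¹·m⁻¹·s².
Gy = J/kg (absorbed dose = energy per mass),
    = m²·s⁻².
Combining: lx⁻²·N⁻¹·Gy = (m⁴·cd⁻²) · (kg⁻¹·m⁻¹·s²) · (m²·s⁻²) = kg⁻¹·m⁵·cd⁻².

kg⁻¹·m⁵·cd⁻²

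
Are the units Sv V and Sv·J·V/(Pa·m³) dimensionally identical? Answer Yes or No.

Yes

Left side:
  Sv = J/kg (equivalent dose = energy per mass),
      = m²·s⁻².
  V = W/A (potential = power per current),
      = kg·m²·s⁻³·A⁻¹.
  Combining: Sv·V = (m²·s⁻²) · (kg·m²·s⁻³·A⁻¹) = kg·m⁴·s⁻⁵·A⁻¹.
Right side:
  Sv = m²·s⁻².
  Pa = kg·m⁻¹·s⁻².
  So Pa⁻¹ = kg⁻¹·m·s².
  J = kg·m²·s⁻².
  V = kg·m²·s⁻³·A⁻¹.
  Combining: Sv·Pa⁻¹·J·V·m⁻³ = (m²·s⁻²) · (kg⁻¹·m·s²) · (kg·m²·s⁻²) · (kg·m²·s⁻³·A⁻¹) · m⁻³ = kg·m⁴·s⁻⁵·A⁻¹.
Both reduce to kg·m⁴·s⁻⁵·A⁻¹.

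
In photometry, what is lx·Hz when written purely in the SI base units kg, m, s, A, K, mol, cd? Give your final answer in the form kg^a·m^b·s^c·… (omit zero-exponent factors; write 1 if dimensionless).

m⁻²·s⁻¹·cd

lx = m⁻²·cd.
Hz = s⁻¹.
Combining: lx·Hz = (m⁻²·cd) · s⁻¹ = m⁻²·s⁻¹·cd.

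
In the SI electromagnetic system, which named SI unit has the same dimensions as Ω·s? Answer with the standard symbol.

Ω = V/A (resistance = voltage per current),
    = kg·m²·s⁻³·A⁻².
Combining: Ω·s = (kg·m²·s⁻³·A⁻²) · s = kg·m²·s⁻²·A⁻².
kg·m²·s⁻²·A⁻² is the base-SI form of the henry.

H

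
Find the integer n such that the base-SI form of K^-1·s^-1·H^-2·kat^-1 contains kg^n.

H = Wb/A (inductance = flux per current),
    = kg·m²·s⁻²·A⁻².
So H⁻² = kg⁻²·m⁻⁴·s⁴·A⁴.
kat = mol/s = s⁻¹·mol (catalytic activity).
So kat⁻¹ = s·mol⁻¹.
Combining: K⁻¹·s⁻¹·H⁻²·kat⁻¹ = K⁻¹ · s⁻¹ · (kg⁻²·m⁻⁴·s⁴·A⁴) · (s·mol⁻¹) = kg⁻²·m⁻⁴·s⁴·A⁴·K⁻¹·mol⁻¹.
The exponent of kg is -2.

-2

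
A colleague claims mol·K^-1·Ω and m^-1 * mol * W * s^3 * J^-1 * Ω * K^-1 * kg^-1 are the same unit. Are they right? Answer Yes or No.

Left side:
  Ω = V/A (resistance = voltage per current),
      = kg·m²·s⁻³·A⁻².
  Combining: mol·K⁻¹·Ω = mol · K⁻¹ · (kg·m²·s⁻³·A⁻²) = kg·m²·s⁻³·A⁻²·K⁻¹·mol.
Right side:
  W = J/s (power = energy per time),
      = kg·m²·s⁻³.
  J = N·m (work = force × distance),
      = kg·m²·s⁻².
  So J⁻¹ = kg⁻¹·m⁻²·s².
  Ω = V/A (resistance = voltage per current),
      = kg·m²·s⁻³·A⁻².
  Combining: m⁻¹·mol·W·s³·J⁻¹·Ω·K⁻¹·kg⁻¹ = m⁻¹ · mol · (kg·m²·s⁻³) · s³ · (kg⁻¹·m⁻²·s²) · (kg·m²·s⁻³·A⁻²) · K⁻¹ · kg⁻¹ = m·s⁻¹·A⁻²·K⁻¹·mol.
Left is kg·m²·s⁻³·A⁻²·K⁻¹·mol; right is m·s⁻¹·A⁻²·K⁻¹·mol — different.

No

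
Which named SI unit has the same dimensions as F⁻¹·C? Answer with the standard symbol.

F = C/V (capacitance = charge per voltage),
    = A·s/(kg·m²·s⁻³·A⁻¹) (substituting C and V),
    = kg⁻¹·m⁻²·s⁴·A².
So F⁻¹ = kg·m²·s⁻⁴·A⁻².
C = A·s = s·A (charge = current × time).
Combining: F⁻¹·C = (kg·m²·s⁻⁴·A⁻²) · (s·A) = kg·m²·s⁻³·A⁻¹.
kg·m²·s⁻³·A⁻¹ is the base-SI form of the volt.

V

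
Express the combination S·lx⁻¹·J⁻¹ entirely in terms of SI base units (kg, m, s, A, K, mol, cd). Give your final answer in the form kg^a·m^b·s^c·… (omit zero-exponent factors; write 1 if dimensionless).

kg⁻²·m⁻²·s⁵·A²·cd⁻¹

S = kg⁻¹·m⁻²·s³·A².
lx = m⁻²·cd.
So lx⁻¹ = m²·cd⁻¹.
J = kg·m²·s⁻².
So J⁻¹ = kg⁻¹·m⁻²·s².
Combining: S·lx⁻¹·J⁻¹ = (kg⁻¹·m⁻²·s³·A²) · (m²·cd⁻¹) · (kg⁻¹·m⁻²·s²) = kg⁻²·m⁻²·s⁵·A²·cd⁻¹.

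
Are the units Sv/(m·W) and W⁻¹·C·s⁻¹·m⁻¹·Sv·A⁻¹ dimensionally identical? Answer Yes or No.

Yes

Left side:
  W = J/s (power = energy per time),
      = kg·m²·s⁻³.
  So W⁻¹ = kg⁻¹·m⁻²·s³.
  Sv = J/kg (equivalent dose = energy per mass),
      = m²·s⁻².
  Combining: m⁻¹·W⁻¹·Sv = m⁻¹ · (kg⁻¹·m⁻²·s³) · (m²·s⁻²) = kg⁻¹·m⁻¹·s.
Right side:
  W = kg·m²·s⁻³.
  So W⁻¹ = kg⁻¹·m⁻²·s³.
  C = s·A.
  Sv = m²·s⁻².
  Combining: W⁻¹·C·s⁻¹·m⁻¹·Sv·A⁻¹ = (kg⁻¹·m⁻²·s³) · (s·A) · s⁻¹ · m⁻¹ · (m²·s⁻²) · A⁻¹ = kg⁻¹·m⁻¹·s.
Both reduce to kg⁻¹·m⁻¹·s.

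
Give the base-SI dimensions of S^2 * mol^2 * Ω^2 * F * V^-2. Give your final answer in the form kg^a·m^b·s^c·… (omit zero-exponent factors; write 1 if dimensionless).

S = 1/Ω (conductance is reciprocal resistance),
    = kg⁻¹·m⁻²·s³·A².
So S² = kg⁻²·m⁻⁴·s⁶·A⁴.
Ω = V/A (resistance = voltage per current),
    = kg·m²·s⁻³·A⁻².
So Ω² = kg²·m⁴·s⁻⁶·A⁻⁴.
F = C/V (capacitance = charge per voltage),
    = A·s/(kg·m²·s⁻³·A⁻¹) (substituting C and V),
    = kg⁻¹·m⁻²·s⁴·A².
V = W/A (potential = power per current),
    = kg·m²·s⁻³·A⁻¹.
So V⁻² = kg⁻²·m⁻⁴·s⁶·A².
Combining: S²·mol²·Ω²·F·V⁻² = (kg⁻²·m⁻⁴·s⁶·A⁴) · mol² · (kg²·m⁴·s⁻⁶·A⁻⁴) · (kg⁻¹·m⁻²·s⁴·A²) · (kg⁻²·m⁻⁴·s⁶·A²) = kg⁻³·m⁻⁶·s¹⁰·A⁴·mol².

kg⁻³·m⁻⁶·s¹⁰·A⁴·mol²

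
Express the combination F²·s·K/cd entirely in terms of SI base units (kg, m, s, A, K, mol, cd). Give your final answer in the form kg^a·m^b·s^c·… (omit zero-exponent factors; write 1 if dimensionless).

F = kg⁻¹·m⁻²·s⁴·A².
So F² = kg⁻²·m⁻⁴·s⁸·A⁴.
Combining: F²·s·K·cd⁻¹ = (kg⁻²·m⁻⁴·s⁸·A⁴) · s · K · cd⁻¹ = kg⁻²·m⁻⁴·s⁹·A⁴·K·cd⁻¹.

kg⁻²·m⁻⁴·s⁹·A⁴·K·cd⁻¹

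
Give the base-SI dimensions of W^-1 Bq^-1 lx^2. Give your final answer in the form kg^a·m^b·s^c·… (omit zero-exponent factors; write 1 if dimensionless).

W = kg·m²·s⁻³.
So W⁻¹ = kg⁻¹·m⁻²·s³.
Bq = s⁻¹.
So Bq⁻¹ = s.
lx = m⁻²·cd.
So lx² = m⁻⁴·cd².
Combining: W⁻¹·Bq⁻¹·lx² = (kg⁻¹·m⁻²·s³) · s · (m⁻⁴·cd²) = kg⁻¹·m⁻⁶·s⁴·cd².

kg⁻¹·m⁻⁶·s⁴·cd²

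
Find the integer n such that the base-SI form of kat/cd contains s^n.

kat = s⁻¹·mol.
Combining: kat·cd⁻¹ = (s⁻¹·mol) · cd⁻¹ = s⁻¹·mol·cd⁻¹.
The exponent of s is -1.

-1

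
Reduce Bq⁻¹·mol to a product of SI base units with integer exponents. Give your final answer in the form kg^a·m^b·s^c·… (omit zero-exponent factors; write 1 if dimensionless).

s·mol

Bq = s⁻¹.
So Bq⁻¹ = s.
Combining: Bq⁻¹·mol = s · mol = s·mol.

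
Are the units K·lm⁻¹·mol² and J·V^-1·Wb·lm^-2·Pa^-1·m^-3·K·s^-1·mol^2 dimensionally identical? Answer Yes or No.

No

Left side:
  lm = cd·sr = cd (luminous flux; sr is dimensionless).
  So lm⁻¹ = cd⁻¹.
  Combining: K·lm⁻¹·mol² = K · cd⁻¹ · mol² = K·mol²·cd⁻¹.
Right side:
  J = N·m (work = force × distance),
      = kg·m²·s⁻².
  V = W/A (potential = power per current),
      = kg·m²·s⁻³·A⁻¹.
  So V⁻¹ = kg⁻¹·m⁻²·s³·A.
  Wb = V·s (flux: a volt is a weber per second),
      = kg·m²·s⁻²·A⁻¹.
  lm = cd·sr = cd (luminous flux; sr is dimensionless).
  So lm⁻² = cd⁻².
  Pa = N/m² (pressure = force per area),
      = kg·m⁻¹·s⁻².
  So Pa⁻¹ = kg⁻¹·m·s².
  Combining: J·V⁻¹·Wb·lm⁻²·Pa⁻¹·m⁻³·K·s⁻¹·mol² = (kg·m²·s⁻²) · (kg⁻¹·m⁻²·s³·A) · (kg·m²·s⁻²·A⁻¹) · cd⁻² · (kg⁻¹·m·s²) · m⁻³ · K · s⁻¹ · mol² = K·mol²·cd⁻².
Left is K·mol²·cd⁻¹; right is K·mol²·cd⁻² — different.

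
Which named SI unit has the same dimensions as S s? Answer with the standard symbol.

S = 1/Ω (conductance is reciprocal resistance),
    = kg⁻¹·m⁻²·s³·A².
Combining: S·s = (kg⁻¹·m⁻²·s³·A²) · s = kg⁻¹·m⁻²·s⁴·A².
kg⁻¹·m⁻²·s⁴·A² is the base-SI form of the farad.

F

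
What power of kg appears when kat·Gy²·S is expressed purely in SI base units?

-1

kat = mol/s = s⁻¹·mol (catalytic activity).
Gy = J/kg (absorbed dose = energy per mass),
    = m²·s⁻².
So Gy² = m⁴·s⁻⁴.
S = 1/Ω (conductance is reciprocal resistance),
    = kg⁻¹·m⁻²·s³·A².
Combining: kat·Gy²·S = (s⁻¹·mol) · (m⁴·s⁻⁴) · (kg⁻¹·m⁻²·s³·A²) = kg⁻¹·m²·s⁻²·A²·mol.
The exponent of kg is -1.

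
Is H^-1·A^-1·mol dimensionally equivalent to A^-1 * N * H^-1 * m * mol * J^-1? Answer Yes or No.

Yes

Left side:
  H = kg·m²·s⁻²·A⁻².
  So H⁻¹ = kg⁻¹·m⁻²·s²·A².
  Combining: H⁻¹·A⁻¹·mol = (kg⁻¹·m⁻²·s²·A²) · A⁻¹ · mol = kg⁻¹·m⁻²·s²·A·mol.
Right side:
  N = kg·m/s² = kg·m·s⁻² (force = mass × acceleration).
  H = Wb/A (inductance = flux per current),
      = kg·m²·s⁻²·A⁻².
  So H⁻¹ = kg⁻¹·m⁻²·s²·A².
  J = N·m (work = force × distance),
      = kg·m²·s⁻².
  So J⁻¹ = kg⁻¹·m⁻²·s².
  Combining: A⁻¹·N·H⁻¹·m·mol·J⁻¹ = A⁻¹ · (kg·m·s⁻²) · (kg⁻¹·m⁻²·s²·A²) · m · mol · (kg⁻¹·m⁻²·s²) = kg⁻¹·m⁻²·s²·A·mol.
Both reduce to kg⁻¹·m⁻²·s²·A·mol.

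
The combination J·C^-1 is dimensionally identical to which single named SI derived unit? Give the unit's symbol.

J = N·m (work = force × distance),
    = kg·m²·s⁻².
C = A·s = s·A (charge = current × time).
So C⁻¹ = s⁻¹·A⁻¹.
Combining: J·C⁻¹ = (kg·m²·s⁻²) · (s⁻¹·A⁻¹) = kg·m²·s⁻³·A⁻¹.
kg·m²·s⁻³·A⁻¹ is the base-SI form of the volt.

V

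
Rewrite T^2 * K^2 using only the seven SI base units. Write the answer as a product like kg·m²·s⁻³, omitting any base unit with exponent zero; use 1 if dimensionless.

T = Wb/m² (flux density = flux per area),
    = kg·s⁻²·A⁻¹.
So T² = kg²·s⁻⁴·A⁻².
Combining: T²·K² = (kg²·s⁻⁴·A⁻²) · K² = kg²·s⁻⁴·A⁻²·K².

kg²·s⁻⁴·A⁻²·K²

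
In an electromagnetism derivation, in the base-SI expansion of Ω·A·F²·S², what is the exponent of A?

7

Ω = V/A (resistance = voltage per current),
    = kg·m²·s⁻³·A⁻².
F = C/V (capacitance = charge per voltage),
    = A·s/(kg·m²·s⁻³·A⁻¹) (substituting C and V),
    = kg⁻¹·m⁻²·s⁴·A².
So F² = kg⁻²·m⁻⁴·s⁸·A⁴.
S = 1/Ω (conductance is reciprocal resistance),
    = kg⁻¹·m⁻²·s³·A².
So S² = kg⁻²·m⁻⁴·s⁶·A⁴.
Combining: Ω·A·F²·S² = (kg·m²·s⁻³·A⁻²) · A · (kg⁻²·m⁻⁴·s⁸·A⁴) · (kg⁻²·m⁻⁴·s⁶·A⁴) = kg⁻³·m⁻⁶·s¹¹·A⁷.
The exponent of A is 7.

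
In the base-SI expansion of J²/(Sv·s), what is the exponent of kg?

Sv = m²·s⁻².
So Sv⁻¹ = m⁻²·s².
J = kg·m²·s⁻².
So J² = kg²·m⁴·s⁻⁴.
Combining: Sv⁻¹·s⁻¹·J² = (m⁻²·s²) · s⁻¹ · (kg²·m⁴·s⁻⁴) = kg²·m²·s⁻³.
The exponent of kg is 2.

2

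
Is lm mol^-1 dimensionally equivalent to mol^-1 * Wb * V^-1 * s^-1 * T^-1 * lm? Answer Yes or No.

Left side:
  lm = cd·sr = cd (luminous flux; sr is dimensionless).
  Combining: lm·mol⁻¹ = cd · mol⁻¹ = mol⁻¹·cd.
Right side:
  Wb = kg·m²·s⁻²·A⁻¹.
  V = kg·m²·s⁻³·A⁻¹.
  So V⁻¹ = kg⁻¹·m⁻²·s³·A.
  T = kg·s⁻²·A⁻¹.
  So T⁻¹ = kg⁻¹·s²·A.
  lm = cd.
  Combining: mol⁻¹·Wb·V⁻¹·s⁻¹·T⁻¹·lm = mol⁻¹ · (kg·m²·s⁻²·A⁻¹) · (kg⁻¹·m⁻²·s³·A) · s⁻¹ · (kg⁻¹·s²·A) · cd = kg⁻¹·s²·A·mol⁻¹·cd.
Left is mol⁻¹·cd; right is kg⁻¹·s²·A·mol⁻¹·cd — different.

No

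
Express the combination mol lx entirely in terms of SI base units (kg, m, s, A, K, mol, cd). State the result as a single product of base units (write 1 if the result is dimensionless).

m⁻²·mol·cd

lx = m⁻²·cd.
Combining: mol·lx = mol · (m⁻²·cd) = m⁻²·mol·cd.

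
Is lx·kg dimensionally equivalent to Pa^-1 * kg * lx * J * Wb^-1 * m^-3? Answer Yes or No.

Left side:
  lx = lm/m² (illuminance = luminous flux per area),
      = m⁻²·cd.
  Combining: lx·kg = (m⁻²·cd) · kg = kg·m⁻²·cd.
Right side:
  Pa = N/m² (pressure = force per area),
      = kg·m⁻¹·s⁻².
  So Pa⁻¹ = kg⁻¹·m·s².
  lx = lm/m² (illuminance = luminous flux per area),
      = m⁻²·cd.
  J = N·m (work = force × distance),
      = kg·m²·s⁻².
  Wb = V·s (flux: a volt is a weber per second),
      = kg·m²·s⁻²·A⁻¹.
  So Wb⁻¹ = kg⁻¹·m⁻²·s²·A.
  Combining: Pa⁻¹·kg·lx·J·Wb⁻¹·m⁻³ = (kg⁻¹·m·s²) · kg · (m⁻²·cd) · (kg·m²·s⁻²) · (kg⁻¹·m⁻²·s²·A) · m⁻³ = m⁻⁴·s²·A·cd.
Left is kg·m⁻²·cd; right is m⁻⁴·s²·A·cd — different.

No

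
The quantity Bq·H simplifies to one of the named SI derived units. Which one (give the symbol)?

Bq = 1/s = s⁻¹ (activity is decays per second).
H = Wb/A (inductance = flux per current),
    = kg·m²·s⁻²·A⁻².
Combining: Bq·H = s⁻¹ · (kg·m²·s⁻²·A⁻²) = kg·m²·s⁻³·A⁻².
kg·m²·s⁻³·A⁻² is the base-SI form of the ohm.

Ω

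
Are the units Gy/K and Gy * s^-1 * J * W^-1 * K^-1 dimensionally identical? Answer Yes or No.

Yes

Left side:
  Gy = J/kg (absorbed dose = energy per mass),
      = m²·s⁻².
  Combining: Gy·K⁻¹ = (m²·s⁻²) · K⁻¹ = m²·s⁻²·K⁻¹.
Right side:
  Gy = J/kg (absorbed dose = energy per mass),
      = m²·s⁻².
  J = N·m (work = force × distance),
      = kg·m²·s⁻².
  W = J/s (power = energy per time),
      = kg·m²·s⁻³.
  So W⁻¹ = kg⁻¹·m⁻²·s³.
  Combining: Gy·s⁻¹·J·W⁻¹·K⁻¹ = (m²·s⁻²) · s⁻¹ · (kg·m²·s⁻²) · (kg⁻¹·m⁻²·s³) · K⁻¹ = m²·s⁻²·K⁻¹.
Both reduce to m²·s⁻²·K⁻¹.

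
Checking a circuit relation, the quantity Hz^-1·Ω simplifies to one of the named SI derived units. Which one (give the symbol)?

H

Hz = 1/s = s⁻¹ (frequency is cycles per second).
So Hz⁻¹ = s.
Ω = V/A (resistance = voltage per current),
    = kg·m²·s⁻³·A⁻².
Combining: Hz⁻¹·Ω = s · (kg·m²·s⁻³·A⁻²) = kg·m²·s⁻²·A⁻².
kg·m²·s⁻²·A⁻² is the base-SI form of the henry.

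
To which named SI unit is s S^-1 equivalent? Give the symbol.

H

S = 1/Ω (conductance is reciprocal resistance),
    = kg⁻¹·m⁻²·s³·A².
So S⁻¹ = kg·m²·s⁻³·A⁻².
Combining: s·S⁻¹ = s · (kg·m²·s⁻³·A⁻²) = kg·m²·s⁻²·A⁻².
kg·m²·s⁻²·A⁻² is the base-SI form of the henry.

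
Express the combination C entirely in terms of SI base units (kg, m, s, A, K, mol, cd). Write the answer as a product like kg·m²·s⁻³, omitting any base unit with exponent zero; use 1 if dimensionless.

s·A

C = A·s = s·A (charge = current × time).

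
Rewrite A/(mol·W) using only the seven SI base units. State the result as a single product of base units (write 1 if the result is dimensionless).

W = kg·m²·s⁻³.
So W⁻¹ = kg⁻¹·m⁻²·s³.
Combining: mol⁻¹·W⁻¹·A = mol⁻¹ · (kg⁻¹·m⁻²·s³) · A = kg⁻¹·m⁻²·s³·A·mol⁻¹.

kg⁻¹·m⁻²·s³·A·mol⁻¹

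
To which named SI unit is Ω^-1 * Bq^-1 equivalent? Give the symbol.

Ω = V/A (resistance = voltage per current),
    = kg·m²·s⁻³·A⁻².
So Ω⁻¹ = kg⁻¹·m⁻²·s³·A².
Bq = 1/s = s⁻¹ (activity is decays per second).
So Bq⁻¹ = s.
Combining: Ω⁻¹·Bq⁻¹ = (kg⁻¹·m⁻²·s³·A²) · s = kg⁻¹·m⁻²·s⁴·A².
kg⁻¹·m⁻²·s⁴·A² is the base-SI form of the farad.

F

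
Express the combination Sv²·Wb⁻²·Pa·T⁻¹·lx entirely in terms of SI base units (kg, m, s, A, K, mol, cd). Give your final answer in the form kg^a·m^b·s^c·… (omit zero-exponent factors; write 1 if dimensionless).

Sv = m²·s⁻².
So Sv² = m⁴·s⁻⁴.
Wb = kg·m²·s⁻²·A⁻¹.
So Wb⁻² = kg⁻²·m⁻⁴·s⁴·A².
Pa = kg·m⁻¹·s⁻².
T = kg·s⁻²·A⁻¹.
So T⁻¹ = kg⁻¹·s²·A.
lx = m⁻²·cd.
Combining: Sv²·Wb⁻²·Pa·T⁻¹·lx = (m⁴·s⁻⁴) · (kg⁻²·m⁻⁴·s⁴·A²) · (kg·m⁻¹·s⁻²) · (kg⁻¹·s²·A) · (m⁻²·cd) = kg⁻²·m⁻³·A³·cd.

kg⁻²·m⁻³·A³·cd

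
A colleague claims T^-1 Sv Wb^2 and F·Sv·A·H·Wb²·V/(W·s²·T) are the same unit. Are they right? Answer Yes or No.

Yes

Left side:
  T = Wb/m² (flux density = flux per area),
      = kg·s⁻²·A⁻¹.
  So T⁻¹ = kg⁻¹·s²·A.
  Sv = J/kg (equivalent dose = energy per mass),
      = m²·s⁻².
  Wb = V·s (flux: a volt is a weber per second),
      = kg·m²·s⁻²·A⁻¹.
  So Wb² = kg²·m⁴·s⁻⁴·A⁻².
  Combining: T⁻¹·Sv·Wb² = (kg⁻¹·s²·A) · (m²·s⁻²) · (kg²·m⁴·s⁻⁴·A⁻²) = kg·m⁶·s⁻⁴·A⁻¹.
Right side:
  F = kg⁻¹·m⁻²·s⁴·A².
  W = kg·m²·s⁻³.
  So W⁻¹ = kg⁻¹·m⁻²·s³.
  Sv = m²·s⁻².
  H = kg·m²·s⁻²·A⁻².
  Wb = kg·m²·s⁻²·A⁻¹.
  So Wb² = kg²·m⁴·s⁻⁴·A⁻².
  V = kg·m²·s⁻³·A⁻¹.
  T = kg·s⁻²·A⁻¹.
  So T⁻¹ = kg⁻¹·s²·A.
  Combining: F·W⁻¹·Sv·A·H·Wb²·s⁻²·V·T⁻¹ = (kg⁻¹·m⁻²·s⁴·A²) · (kg⁻¹·m⁻²·s³) · (m²·s⁻²) · A · (kg·m²·s⁻²·A⁻²) · (kg²·m⁴·s⁻⁴·A⁻²) · s⁻² · (kg·m²·s⁻³·A⁻¹) · (kg⁻¹·s²·A) = kg·m⁶·s⁻⁴·A⁻¹.
Both reduce to kg·m⁶·s⁻⁴·A⁻¹.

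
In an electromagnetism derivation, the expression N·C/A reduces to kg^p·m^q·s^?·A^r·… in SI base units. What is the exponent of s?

N = kg·m/s² = kg·m·s⁻² (force = mass × acceleration).
C = A·s = s·A (charge = current × time).
Combining: A⁻¹·N·C = A⁻¹ · (kg·m·s⁻²) · (s·A) = kg·m·s⁻¹.
The exponent of s is -1.

-1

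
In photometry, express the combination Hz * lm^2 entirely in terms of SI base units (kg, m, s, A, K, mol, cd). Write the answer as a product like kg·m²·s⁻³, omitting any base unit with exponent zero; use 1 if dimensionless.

Hz = s⁻¹.
lm = cd.
So lm² = cd².
Combining: Hz·lm² = s⁻¹ · cd² = s⁻¹·cd².

s⁻¹·cd²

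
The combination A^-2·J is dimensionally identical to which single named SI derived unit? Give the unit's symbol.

J = N·m (work = force × distance),
    = kg·m²·s⁻².
Combining: A⁻²·J = A⁻² · (kg·m²·s⁻²) = kg·m²·s⁻²·A⁻².
kg·m²·s⁻²·A⁻² is the base-SI form of the henry.

H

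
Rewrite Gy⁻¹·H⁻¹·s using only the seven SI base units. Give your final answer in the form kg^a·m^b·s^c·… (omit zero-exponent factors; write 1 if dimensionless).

kg⁻¹·m⁻⁴·s⁵·A²

Gy = m²·s⁻².
So Gy⁻¹ = m⁻²·s².
H = kg·m²·s⁻²·A⁻².
So H⁻¹ = kg⁻¹·m⁻²·s²·A².
Combining: Gy⁻¹·H⁻¹·s = (m⁻²·s²) · (kg⁻¹·m⁻²·s²·A²) · s = kg⁻¹·m⁻⁴·s⁵·A².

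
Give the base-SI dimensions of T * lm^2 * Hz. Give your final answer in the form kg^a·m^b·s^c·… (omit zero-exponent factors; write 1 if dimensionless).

T = kg·s⁻²·A⁻¹.
lm = cd.
So lm² = cd².
Hz = s⁻¹.
Combining: T·lm²·Hz = (kg·s⁻²·A⁻¹) · cd² · s⁻¹ = kg·s⁻³·A⁻¹·cd².

kg·s⁻³·A⁻¹·cd²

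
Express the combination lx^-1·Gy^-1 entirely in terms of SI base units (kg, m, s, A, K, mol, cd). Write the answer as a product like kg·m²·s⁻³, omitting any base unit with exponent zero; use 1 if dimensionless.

lx = lm/m² (illuminance = luminous flux per area),
    = m⁻²·cd.
So lx⁻¹ = m²·cd⁻¹.
Gy = J/kg (absorbed dose = energy per mass),
    = m²·s⁻².
So Gy⁻¹ = m⁻²·s².
Combining: lx⁻¹·Gy⁻¹ = (m²·cd⁻¹) · (m⁻²·s²) = s²·cd⁻¹.

s²·cd⁻¹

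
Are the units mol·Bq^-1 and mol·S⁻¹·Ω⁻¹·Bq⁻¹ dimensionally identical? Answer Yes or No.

Yes

Left side:
  Bq = 1/s = s⁻¹ (activity is decays per second).
  So Bq⁻¹ = s.
  Combining: mol·Bq⁻¹ = mol · s = s·mol.
Right side:
  S = kg⁻¹·m⁻²·s³·A².
  So S⁻¹ = kg·m²·s⁻³·A⁻².
  Ω = kg·m²·s⁻³·A⁻².
  So Ω⁻¹ = kg⁻¹·m⁻²·s³·A².
  Bq = s⁻¹.
  So Bq⁻¹ = s.
  Combining: mol·S⁻¹·Ω⁻¹·Bq⁻¹ = mol · (kg·m²·s⁻³·A⁻²) · (kg⁻¹·m⁻²·s³·A²) · s = s·mol.
Both reduce to s·mol.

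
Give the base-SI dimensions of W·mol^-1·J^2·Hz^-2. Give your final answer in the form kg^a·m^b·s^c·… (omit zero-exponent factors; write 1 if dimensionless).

W = kg·m²·s⁻³.
J = kg·m²·s⁻².
So J² = kg²·m⁴·s⁻⁴.
Hz = s⁻¹.
So Hz⁻² = s².
Combining: W·mol⁻¹·J²·Hz⁻² = (kg·m²·s⁻³) · mol⁻¹ · (kg²·m⁴·s⁻⁴) · s² = kg³·m⁶·s⁻⁵·mol⁻¹.

kg³·m⁶·s⁻⁵·mol⁻¹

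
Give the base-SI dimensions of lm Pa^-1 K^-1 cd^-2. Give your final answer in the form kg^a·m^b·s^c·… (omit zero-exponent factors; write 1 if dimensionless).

kg⁻¹·m·s²·K⁻¹·cd⁻¹

lm = cd·sr = cd (luminous flux; sr is dimensionless).
Pa = N/m² (pressure = force per area),
    = kg·m⁻¹·s⁻².
So Pa⁻¹ = kg⁻¹·m·s².
Combining: lm·Pa⁻¹·K⁻¹·cd⁻² = cd · (kg⁻¹·m·s²) · K⁻¹ · cd⁻² = kg⁻¹·m·s²·K⁻¹·cd⁻¹.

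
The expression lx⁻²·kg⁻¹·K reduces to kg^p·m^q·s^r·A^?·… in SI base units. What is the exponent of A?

lx = m⁻²·cd.
So lx⁻² = m⁴·cd⁻².
Combining: lx⁻²·kg⁻¹·K = (m⁴·cd⁻²) · kg⁻¹ · K = kg⁻¹·m⁴·K·cd⁻².
The exponent of A is 0.

0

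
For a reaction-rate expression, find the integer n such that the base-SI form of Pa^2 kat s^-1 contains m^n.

Pa = kg·m⁻¹·s⁻².
So Pa² = kg²·m⁻²·s⁻⁴.
kat = s⁻¹·mol.
Combining: Pa²·kat·s⁻¹ = (kg²·m⁻²·s⁻⁴) · (s⁻¹·mol) · s⁻¹ = kg²·m⁻²·s⁻⁶·mol.
The exponent of m is -2.

-2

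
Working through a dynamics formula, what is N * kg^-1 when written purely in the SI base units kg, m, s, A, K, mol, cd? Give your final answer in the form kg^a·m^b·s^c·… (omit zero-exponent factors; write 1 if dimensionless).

N = kg·m/s² = kg·m·s⁻² (force = mass × acceleration).
Combining: N·kg⁻¹ = (kg·m·s⁻²) · kg⁻¹ = m·s⁻².

m·s⁻²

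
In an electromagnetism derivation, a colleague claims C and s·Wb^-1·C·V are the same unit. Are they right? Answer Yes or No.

Left side:
  C = s·A.
Right side:
  Wb = V·s (flux: a volt is a weber per second),
      = kg·m²·s⁻²·A⁻¹.
  So Wb⁻¹ = kg⁻¹·m⁻²·s²·A.
  C = A·s = s·A (charge = current × time).
  V = W/A (potential = power per current),
      = kg·m²·s⁻³·A⁻¹.
  Combining: s·Wb⁻¹·C·V = s · (kg⁻¹·m⁻²·s²·A) · (s·A) · (kg·m²·s⁻³·A⁻¹) = s·A.
Both reduce to s·A.

Yes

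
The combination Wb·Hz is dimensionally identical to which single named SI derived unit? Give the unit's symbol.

V

Wb = V·s (flux: a volt is a weber per second),
    = kg·m²·s⁻²·A⁻¹.
Hz = 1/s = s⁻¹ (frequency is cycles per second).
Combining: Wb·Hz = (kg·m²·s⁻²·A⁻¹) · s⁻¹ = kg·m²·s⁻³·A⁻¹.
kg·m²·s⁻³·A⁻¹ is the base-SI form of the volt.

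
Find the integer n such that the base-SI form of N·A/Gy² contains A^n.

N = kg·m·s⁻².
Gy = m²·s⁻².
So Gy⁻² = m⁻⁴·s⁴.
Combining: N·A·Gy⁻² = (kg·m·s⁻²) · A · (m⁻⁴·s⁴) = kg·m⁻³·s²·A.
The exponent of A is 1.

1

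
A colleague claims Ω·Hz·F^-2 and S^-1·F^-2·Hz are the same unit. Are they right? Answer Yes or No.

Left side:
  Ω = kg·m²·s⁻³·A⁻².
  Hz = s⁻¹.
  F = kg⁻¹·m⁻²·s⁴·A².
  So F⁻² = kg²·m⁴·s⁻⁸·A⁻⁴.
  Combining: Ω·Hz·F⁻² = (kg·m²·s⁻³·A⁻²) · s⁻¹ · (kg²·m⁴·s⁻⁸·A⁻⁴) = kg³·m⁶·s⁻¹²·A⁻⁶.
Right side:
  S = 1/Ω (conductance is reciprocal resistance),
      = kg⁻¹·m⁻²·s³·A².
  So S⁻¹ = kg·m²·s⁻³·A⁻².
  F = C/V (capacitance = charge per voltage),
      = A·s/(kg·m²·s⁻³·A⁻¹) (substituting C and V),
      = kg⁻¹·m⁻²·s⁴·A².
  So F⁻² = kg²·m⁴·s⁻⁸·A⁻⁴.
  Hz = 1/s = s⁻¹ (frequency is cycles per second).
  Combining: S⁻¹·F⁻²·Hz = (kg·m²·s⁻³·A⁻²) · (kg²·m⁴·s⁻⁸·A⁻⁴) · s⁻¹ = kg³·m⁶·s⁻¹²·A⁻⁶.
Both reduce to kg³·m⁶·s⁻¹²·A⁻⁶.

Yes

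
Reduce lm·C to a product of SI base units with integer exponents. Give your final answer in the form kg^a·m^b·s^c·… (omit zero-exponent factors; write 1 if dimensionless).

lm = cd.
C = s·A.
Combining: lm·C = cd · (s·A) = s·A·cd.

s·A·cd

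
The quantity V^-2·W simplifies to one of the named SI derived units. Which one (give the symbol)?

S

V = kg·m²·s⁻³·A⁻¹.
So V⁻² = kg⁻²·m⁻⁴·s⁶·A².
W = kg·m²·s⁻³.
Combining: V⁻²·W = (kg⁻²·m⁻⁴·s⁶·A²) · (kg·m²·s⁻³) = kg⁻¹·m⁻²·s³·A².
kg⁻¹·m⁻²·s³·A² is the base-SI form of the siemens.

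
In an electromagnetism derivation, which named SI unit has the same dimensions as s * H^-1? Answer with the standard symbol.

H = Wb/A (inductance = flux per current),
    = kg·m²·s⁻²·A⁻².
So H⁻¹ = kg⁻¹·m⁻²·s²·A².
Combining: s·H⁻¹ = s · (kg⁻¹·m⁻²·s²·A²) = kg⁻¹·m⁻²·s³·A².
kg⁻¹·m⁻²·s³·A² is the base-SI form of the siemens.

S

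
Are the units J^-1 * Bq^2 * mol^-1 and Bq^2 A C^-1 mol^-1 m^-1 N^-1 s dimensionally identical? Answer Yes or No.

Left side:
  J = kg·m²·s⁻².
  So J⁻¹ = kg⁻¹·m⁻²·s².
  Bq = s⁻¹.
  So Bq² = s⁻².
  Combining: J⁻¹·Bq²·mol⁻¹ = (kg⁻¹·m⁻²·s²) · s⁻² · mol⁻¹ = kg⁻¹·m⁻²·mol⁻¹.
Right side:
  Bq = s⁻¹.
  So Bq² = s⁻².
  C = s·A.
  So C⁻¹ = s⁻¹·A⁻¹.
  N = kg·m·s⁻².
  So N⁻¹ = kg⁻¹·m⁻¹·s².
  Combining: Bq²·A·C⁻¹·mol⁻¹·m⁻¹·N⁻¹·s = s⁻² · A · (s⁻¹·A⁻¹) · mol⁻¹ · m⁻¹ · (kg⁻¹·m⁻¹·s²) · s = kg⁻¹·m⁻²·mol⁻¹.
Both reduce to kg⁻¹·m⁻²·mol⁻¹.

Yes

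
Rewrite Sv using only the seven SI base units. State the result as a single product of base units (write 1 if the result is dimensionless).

m²·s⁻²

Sv = m²·s⁻².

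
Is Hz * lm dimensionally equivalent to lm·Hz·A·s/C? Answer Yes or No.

Left side:
  Hz = 1/s = s⁻¹ (frequency is cycles per second).
  lm = cd·sr = cd (luminous flux; sr is dimensionless).
  Combining: Hz·lm = s⁻¹ · cd = s⁻¹·cd.
Right side:
  lm = cd·sr = cd (luminous flux; sr is dimensionless).
  Hz = 1/s = s⁻¹ (frequency is cycles per second).
  C = A·s = s·A (charge = current × time).
  So C⁻¹ = s⁻¹·A⁻¹.
  Combining: lm·Hz·C⁻¹·A·s = cd · s⁻¹ · (s⁻¹·A⁻¹) · A · s = s⁻¹·cd.
Both reduce to s⁻¹·cd.

Yes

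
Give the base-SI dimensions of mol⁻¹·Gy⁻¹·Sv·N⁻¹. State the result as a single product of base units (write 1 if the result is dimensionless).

kg⁻¹·m⁻¹·s²·mol⁻¹

Gy = m²·s⁻².
So Gy⁻¹ = m⁻²·s².
Sv = m²·s⁻².
N = kg·m·s⁻².
So N⁻¹ = kg⁻¹·m⁻¹·s².
Combining: mol⁻¹·Gy⁻¹·Sv·N⁻¹ = mol⁻¹ · (m⁻²·s²) · (m²·s⁻²) · (kg⁻¹·m⁻¹·s²) = kg⁻¹·m⁻¹·s²·mol⁻¹.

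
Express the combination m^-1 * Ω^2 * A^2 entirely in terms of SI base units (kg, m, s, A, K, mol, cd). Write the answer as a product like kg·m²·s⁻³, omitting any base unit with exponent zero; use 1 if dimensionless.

kg²·m³·s⁻⁶·A⁻²

Ω = V/A (resistance = voltage per current),
    = kg·m²·s⁻³·A⁻².
So Ω² = kg²·m⁴·s⁻⁶·A⁻⁴.
Combining: m⁻¹·Ω²·A² = m⁻¹ · (kg²·m⁴·s⁻⁶·A⁻⁴) · A² = kg²·m³·s⁻⁶·A⁻².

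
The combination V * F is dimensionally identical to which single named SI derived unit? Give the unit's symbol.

V = W/A (potential = power per current),
    = kg·m²·s⁻³·A⁻¹.
F = C/V (capacitance = charge per voltage),
    = A·s/(kg·m²·s⁻³·A⁻¹) (substituting C and V),
    = kg⁻¹·m⁻²·s⁴·A².
Combining: V·F = (kg·m²·s⁻³·A⁻¹) · (kg⁻¹·m⁻²·s⁴·A²) = s·A.
s·A is the base-SI form of the coulomb.

C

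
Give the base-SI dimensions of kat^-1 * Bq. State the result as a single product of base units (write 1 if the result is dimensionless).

kat = mol/s = s⁻¹·mol (catalytic activity).
So kat⁻¹ = s·mol⁻¹.
Bq = 1/s = s⁻¹ (activity is decays per second).
Combining: kat⁻¹·Bq = (s·mol⁻¹) · s⁻¹ = mol⁻¹.

mol⁻¹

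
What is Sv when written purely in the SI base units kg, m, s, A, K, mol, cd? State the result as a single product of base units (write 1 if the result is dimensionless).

m²·s⁻²

Sv = J/kg (equivalent dose = energy per mass),
    = m²·s⁻².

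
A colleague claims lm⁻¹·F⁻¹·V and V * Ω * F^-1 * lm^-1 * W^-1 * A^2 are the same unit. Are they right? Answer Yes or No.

Yes

Left side:
  lm = cd.
  So lm⁻¹ = cd⁻¹.
  F = kg⁻¹·m⁻²·s⁴·A².
  So F⁻¹ = kg·m²·s⁻⁴·A⁻².
  V = kg·m²·s⁻³·A⁻¹.
  Combining: lm⁻¹·F⁻¹·V = cd⁻¹ · (kg·m²·s⁻⁴·A⁻²) · (kg·m²·s⁻³·A⁻¹) = kg²·m⁴·s⁻⁷·A⁻³·cd⁻¹.
Right side:
  V = W/A (potential = power per current),
      = kg·m²·s⁻³·A⁻¹.
  Ω = V/A (resistance = voltage per current),
      = kg·m²·s⁻³·A⁻².
  F = C/V (capacitance = charge per voltage),
      = A·s/(kg·m²·s⁻³·A⁻¹) (substituting C and V),
      = kg⁻¹·m⁻²·s⁴·A².
  So F⁻¹ = kg·m²·s⁻⁴·A⁻².
  lm = cd·sr = cd (luminous flux; sr is dimensionless).
  So lm⁻¹ = cd⁻¹.
  W = J/s (power = energy per time),
      = kg·m²·s⁻³.
  So W⁻¹ = kg⁻¹·m⁻²·s³.
  Combining: V·Ω·F⁻¹·lm⁻¹·W⁻¹·A² = (kg·m²·s⁻³·A⁻¹) · (kg·m²·s⁻³·A⁻²) · (kg·m²·s⁻⁴·A⁻²) · cd⁻¹ · (kg⁻¹·m⁻²·s³) · A² = kg²·m⁴·s⁻⁷·A⁻³·cd⁻¹.
Both reduce to kg²·m⁴·s⁻⁷·A⁻³·cd⁻¹.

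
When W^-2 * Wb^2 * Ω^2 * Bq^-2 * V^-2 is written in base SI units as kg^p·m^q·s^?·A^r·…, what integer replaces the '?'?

4

W = J/s (power = energy per time),
    = kg·m²·s⁻³.
So W⁻² = kg⁻²·m⁻⁴·s⁶.
Wb = V·s (flux: a volt is a weber per second),
    = kg·m²·s⁻²·A⁻¹.
So Wb² = kg²·m⁴·s⁻⁴·A⁻².
Ω = V/A (resistance = voltage per current),
    = kg·m²·s⁻³·A⁻².
So Ω² = kg²·m⁴·s⁻⁶·A⁻⁴.
Bq = 1/s = s⁻¹ (activity is decays per second).
So Bq⁻² = s².
V = W/A (potential = power per current),
    = kg·m²·s⁻³·A⁻¹.
So V⁻² = kg⁻²·m⁻⁴·s⁶·A².
Combining: W⁻²·Wb²·Ω²·Bq⁻²·V⁻² = (kg⁻²·m⁻⁴·s⁶) · (kg²·m⁴·s⁻⁴·A⁻²) · (kg²·m⁴·s⁻⁶·A⁻⁴) · s² · (kg⁻²·m⁻⁴·s⁶·A²) = s⁴·A⁻⁴.
The exponent of s is 4.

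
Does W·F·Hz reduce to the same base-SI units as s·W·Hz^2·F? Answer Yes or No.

Left side:
  W = kg·m²·s⁻³.
  F = kg⁻¹·m⁻²·s⁴·A².
  Hz = s⁻¹.
  Combining: W·F·Hz = (kg·m²·s⁻³) · (kg⁻¹·m⁻²·s⁴·A²) · s⁻¹ = A².
Right side:
  W = J/s (power = energy per time),
      = kg·m²·s⁻³.
  Hz = 1/s = s⁻¹ (frequency is cycles per second).
  So Hz² = s⁻².
  F = C/V (capacitance = charge per voltage),
      = A·s/(kg·m²·s⁻³·A⁻¹) (substituting C and V),
      = kg⁻¹·m⁻²·s⁴·A².
  Combining: s·W·Hz²·F = s · (kg·m²·s⁻³) · s⁻² · (kg⁻¹·m⁻²·s⁴·A²) = A².
Both reduce to A².

Yes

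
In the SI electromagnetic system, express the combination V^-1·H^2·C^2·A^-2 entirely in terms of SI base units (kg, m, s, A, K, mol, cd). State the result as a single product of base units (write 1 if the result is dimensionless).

kg·m²·s·A⁻³

V = kg·m²·s⁻³·A⁻¹.
So V⁻¹ = kg⁻¹·m⁻²·s³·A.
H = kg·m²·s⁻²·A⁻².
So H² = kg²·m⁴·s⁻⁴·A⁻⁴.
C = s·A.
So C² = s²·A².
Combining: V⁻¹·H²·C²·A⁻² = (kg⁻¹·m⁻²·s³·A) · (kg²·m⁴·s⁻⁴·A⁻⁴) · (s²·A²) · A⁻² = kg·m²·s·A⁻³.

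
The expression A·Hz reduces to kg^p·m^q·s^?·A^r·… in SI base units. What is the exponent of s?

-1

Hz = 1/s = s⁻¹ (frequency is cycles per second).
Combining: A·Hz = A · s⁻¹ = s⁻¹·A.
The exponent of s is -1.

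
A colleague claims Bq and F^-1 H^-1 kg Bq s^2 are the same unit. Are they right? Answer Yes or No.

No

Left side:
  Bq = 1/s = s⁻¹ (activity is decays per second).
Right side:
  F = C/V (capacitance = charge per voltage),
      = A·s/(kg·m²·s⁻³·A⁻¹) (substituting C and V),
      = kg⁻¹·m⁻²·s⁴·A².
  So F⁻¹ = kg·m²·s⁻⁴·A⁻².
  H = Wb/A (inductance = flux per current),
      = kg·m²·s⁻²·A⁻².
  So H⁻¹ = kg⁻¹·m⁻²·s²·A².
  Bq = 1/s = s⁻¹ (activity is decays per second).
  Combining: F⁻¹·H⁻¹·kg·Bq·s² = (kg·m²·s⁻⁴·A⁻²) · (kg⁻¹·m⁻²·s²·A²) · kg · s⁻¹ · s² = kg·s⁻¹.
Left is s⁻¹; right is kg·s⁻¹ — different.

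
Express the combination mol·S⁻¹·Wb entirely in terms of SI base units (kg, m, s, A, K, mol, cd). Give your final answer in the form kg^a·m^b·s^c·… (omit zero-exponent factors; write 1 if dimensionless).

kg²·m⁴·s⁻⁵·A⁻³·mol

S = 1/Ω (conductance is reciprocal resistance),
    = kg⁻¹·m⁻²·s³·A².
So S⁻¹ = kg·m²·s⁻³·A⁻².
Wb = V·s (flux: a volt is a weber per second),
    = kg·m²·s⁻²·A⁻¹.
Combining: mol·S⁻¹·Wb = mol · (kg·m²·s⁻³·A⁻²) · (kg·m²·s⁻²·A⁻¹) = kg²·m⁴·s⁻⁵·A⁻³·mol.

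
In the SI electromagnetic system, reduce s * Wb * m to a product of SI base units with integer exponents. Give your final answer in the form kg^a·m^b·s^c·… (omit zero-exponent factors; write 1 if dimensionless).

kg·m³·s⁻¹·A⁻¹

Wb = kg·m²·s⁻²·A⁻¹.
Combining: s·Wb·m = s · (kg·m²·s⁻²·A⁻¹) · m = kg·m³·s⁻¹·A⁻¹.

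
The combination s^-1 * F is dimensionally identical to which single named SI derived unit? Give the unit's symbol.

S

F = kg⁻¹·m⁻²·s⁴·A².
Combining: s⁻¹·F = s⁻¹ · (kg⁻¹·m⁻²·s⁴·A²) = kg⁻¹·m⁻²·s³·A².
kg⁻¹·m⁻²·s³·A² is the base-SI form of the siemens.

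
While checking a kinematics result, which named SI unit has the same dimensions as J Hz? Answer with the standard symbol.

W

J = N·m (work = force × distance),
    = kg·m²·s⁻².
Hz = 1/s = s⁻¹ (frequency is cycles per second).
Combining: J·Hz = (kg·m²·s⁻²) · s⁻¹ = kg·m²·s⁻³.
kg·m²·s⁻³ is the base-SI form of the watt.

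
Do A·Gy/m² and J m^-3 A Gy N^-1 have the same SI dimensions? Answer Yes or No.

Yes

Left side:
  Gy = J/kg (absorbed dose = energy per mass),
      = m²·s⁻².
  Combining: m⁻²·A·Gy = m⁻² · A · (m²·s⁻²) = s⁻²·A.
Right side:
  J = N·m (work = force × distance),
      = kg·m²·s⁻².
  Gy = J/kg (absorbed dose = energy per mass),
      = m²·s⁻².
  N = kg·m/s² = kg·m·s⁻² (force = mass × acceleration).
  So N⁻¹ = kg⁻¹·m⁻¹·s².
  Combining: J·m⁻³·A·Gy·N⁻¹ = (kg·m²·s⁻²) · m⁻³ · A · (m²·s⁻²) · (kg⁻¹·m⁻¹·s²) = s⁻²·A.
Both reduce to s⁻²·A.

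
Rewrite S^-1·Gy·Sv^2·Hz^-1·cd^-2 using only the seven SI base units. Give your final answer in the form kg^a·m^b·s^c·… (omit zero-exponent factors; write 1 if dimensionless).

kg·m⁸·s⁻⁸·A⁻²·cd⁻²

S = 1/Ω (conductance is reciprocal resistance),
    = kg⁻¹·m⁻²·s³·A².
So S⁻¹ = kg·m²·s⁻³·A⁻².
Gy = J/kg (absorbed dose = energy per mass),
    = m²·s⁻².
Sv = J/kg (equivalent dose = energy per mass),
    = m²·s⁻².
So Sv² = m⁴·s⁻⁴.
Hz = 1/s = s⁻¹ (frequency is cycles per second).
So Hz⁻¹ = s.
Combining: S⁻¹·Gy·Sv²·Hz⁻¹·cd⁻² = (kg·m²·s⁻³·A⁻²) · (m²·s⁻²) · (m⁴·s⁻⁴) · s · cd⁻² = kg·m⁸·s⁻⁸·A⁻²·cd⁻².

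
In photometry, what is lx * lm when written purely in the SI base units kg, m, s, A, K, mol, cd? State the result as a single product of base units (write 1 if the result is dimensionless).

m⁻²·cd²

lx = m⁻²·cd.
lm = cd.
Combining: lx·lm = (m⁻²·cd) · cd = m⁻²·cd².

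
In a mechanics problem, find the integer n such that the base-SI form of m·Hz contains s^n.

Hz = 1/s = s⁻¹ (frequency is cycles per second).
Combining: m·Hz = m · s⁻¹ = m·s⁻¹.
The exponent of s is -1.

-1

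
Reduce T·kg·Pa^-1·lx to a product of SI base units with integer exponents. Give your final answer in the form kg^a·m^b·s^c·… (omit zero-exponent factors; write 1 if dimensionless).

T = Wb/m² (flux density = flux per area),
    = kg·s⁻²·A⁻¹.
Pa = N/m² (pressure = force per area),
    = kg·m⁻¹·s⁻².
So Pa⁻¹ = kg⁻¹·m·s².
lx = lm/m² (illuminance = luminous flux per area),
    = m⁻²·cd.
Combining: T·kg·Pa⁻¹·lx = (kg·s⁻²·A⁻¹) · kg · (kg⁻¹·m·s²) · (m⁻²·cd) = kg·m⁻¹·A⁻¹·cd.

kg·m⁻¹·A⁻¹·cd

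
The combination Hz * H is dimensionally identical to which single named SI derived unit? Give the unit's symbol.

Ω

Hz = 1/s = s⁻¹ (frequency is cycles per second).
H = Wb/A (inductance = flux per current),
    = kg·m²·s⁻²·A⁻².
Combining: Hz·H = s⁻¹ · (kg·m²·s⁻²·A⁻²) = kg·m²·s⁻³·A⁻².
kg·m²·s⁻³·A⁻² is the base-SI form of the ohm.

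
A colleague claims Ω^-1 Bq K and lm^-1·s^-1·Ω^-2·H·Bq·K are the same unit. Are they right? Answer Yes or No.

No

Left side:
  Ω = V/A (resistance = voltage per current),
      = kg·m²·s⁻³·A⁻².
  So Ω⁻¹ = kg⁻¹·m⁻²·s³·A².
  Bq = 1/s = s⁻¹ (activity is decays per second).
  Combining: Ω⁻¹·Bq·K = (kg⁻¹·m⁻²·s³·A²) · s⁻¹ · K = kg⁻¹·m⁻²·s²·A²·K.
Right side:
  lm = cd.
  So lm⁻¹ = cd⁻¹.
  Ω = kg·m²·s⁻³·A⁻².
  So Ω⁻² = kg⁻²·m⁻⁴·s⁶·A⁴.
  H = kg·m²·s⁻²·A⁻².
  Bq = s⁻¹.
  Combining: lm⁻¹·s⁻¹·Ω⁻²·H·Bq·K = cd⁻¹ · s⁻¹ · (kg⁻²·m⁻⁴·s⁶·A⁴) · (kg·m²·s⁻²·A⁻²) · s⁻¹ · K = kg⁻¹·m⁻²·s²·A²·K·cd⁻¹.
Left is kg⁻¹·m⁻²·s²·A²·K; right is kg⁻¹·m⁻²·s²·A²·K·cd⁻¹ — different.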